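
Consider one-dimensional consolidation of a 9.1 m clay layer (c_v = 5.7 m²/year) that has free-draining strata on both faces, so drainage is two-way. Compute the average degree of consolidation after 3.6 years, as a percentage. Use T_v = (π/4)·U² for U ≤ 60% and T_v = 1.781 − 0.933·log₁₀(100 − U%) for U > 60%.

U ≈ 93 %

Drainage path length: H_d = H/2 = 4.55 m (double drainage).
T_v = c_v·t/H_d² = 5.7×3.6/4.55² = 0.99118.
T_v = 0.99118 corresponds to the U > 60% branch:
U = 1 − 10^((1.781 − T_v)/0.933)/100 = 0.9298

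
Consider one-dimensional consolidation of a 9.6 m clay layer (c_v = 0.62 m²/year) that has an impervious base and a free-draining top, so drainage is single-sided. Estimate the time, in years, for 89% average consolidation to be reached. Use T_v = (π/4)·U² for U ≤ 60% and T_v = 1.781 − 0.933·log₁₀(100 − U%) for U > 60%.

Drainage path length: H_d = H = 9.6 m (single drainage).
U > 60%: T_v = 1.781 − 0.933·log₁₀(100 − 89) = 0.80938.
t = T_v·H_d²/c_v = 0.80938×9.6²/0.62 = 120.3 years.

t ≈ 120 years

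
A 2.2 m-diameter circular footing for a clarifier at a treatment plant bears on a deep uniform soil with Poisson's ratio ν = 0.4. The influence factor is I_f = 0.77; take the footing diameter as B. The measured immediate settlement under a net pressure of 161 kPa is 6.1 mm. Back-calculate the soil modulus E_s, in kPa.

S_e = q·B·(1−ν²)/E_s · I_f  ⇒  E_s = q·B·(1−ν²)·I_f / S_e.
E_s = 161 × 2.2 × 0.84 × 0.77 / 0.0061 = 37560 kPa

E_s ≈ 37600 kPa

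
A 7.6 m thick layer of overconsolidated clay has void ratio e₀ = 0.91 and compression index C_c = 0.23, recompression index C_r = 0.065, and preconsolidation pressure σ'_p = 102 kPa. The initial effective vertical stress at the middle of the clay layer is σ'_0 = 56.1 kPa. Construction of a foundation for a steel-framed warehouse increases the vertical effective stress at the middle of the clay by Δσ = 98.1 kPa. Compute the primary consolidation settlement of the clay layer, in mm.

Final effective stress: σ'_f = 56.1 + 98.1 = 154.2 kPa.
σ'_f = 154.2 > σ'_p = 102 kPa, so the stress path crosses the preconsolidation pressure — recompression up to σ'_p, then virgin compression beyond:
S_c = H/(1+e₀)·[C_r·log₁₀(σ'_p/σ'_0) + C_c·log₁₀(σ'_f/σ'_p)]
    = 7.6/1.91 × [0.065×log₁₀(102/56.1) + 0.23×log₁₀(154.2/102)]
    = 3.9791 × [0.016876 + 0.041281] = 0.2314 m

S_c ≈ 231 mm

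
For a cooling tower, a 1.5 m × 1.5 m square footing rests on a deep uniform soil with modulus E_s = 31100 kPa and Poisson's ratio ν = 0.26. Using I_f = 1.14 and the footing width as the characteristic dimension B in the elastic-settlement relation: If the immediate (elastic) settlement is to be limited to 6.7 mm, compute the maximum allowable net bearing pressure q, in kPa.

S_e = q·B·(1−ν²)/E_s · I_f  ⇒  q = S_e·E_s / (B·(1−ν²)·I_f).
q = 0.0067 × 31100 / (1.5 × 0.9324 × 1.14) = 130.7 kPa

q ≈ 131 kPa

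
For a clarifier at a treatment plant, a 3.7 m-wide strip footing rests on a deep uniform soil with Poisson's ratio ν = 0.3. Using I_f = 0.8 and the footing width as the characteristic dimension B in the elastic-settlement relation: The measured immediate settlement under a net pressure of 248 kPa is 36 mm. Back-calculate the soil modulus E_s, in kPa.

S_e = q·B·(1−ν²)/E_s · I_f  ⇒  E_s = q·B·(1−ν²)·I_f / S_e.
E_s = 248 × 3.7 × 0.91 × 0.8 / 0.036 = 18560 kPa

E_s ≈ 18600 kPa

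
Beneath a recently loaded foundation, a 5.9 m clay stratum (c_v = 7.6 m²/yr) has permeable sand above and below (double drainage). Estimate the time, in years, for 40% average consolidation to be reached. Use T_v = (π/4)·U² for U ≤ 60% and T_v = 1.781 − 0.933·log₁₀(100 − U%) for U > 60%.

t ≈ 0.144 years

Drainage path length: H_d = H/2 = 2.95 m (double drainage).
U ≤ 60%: T_v = (π/4)·U² = (π/4)×0.4² = 0.12566.
t = T_v·H_d²/c_v = 0.12566×2.95²/7.6 = 0.1439 years.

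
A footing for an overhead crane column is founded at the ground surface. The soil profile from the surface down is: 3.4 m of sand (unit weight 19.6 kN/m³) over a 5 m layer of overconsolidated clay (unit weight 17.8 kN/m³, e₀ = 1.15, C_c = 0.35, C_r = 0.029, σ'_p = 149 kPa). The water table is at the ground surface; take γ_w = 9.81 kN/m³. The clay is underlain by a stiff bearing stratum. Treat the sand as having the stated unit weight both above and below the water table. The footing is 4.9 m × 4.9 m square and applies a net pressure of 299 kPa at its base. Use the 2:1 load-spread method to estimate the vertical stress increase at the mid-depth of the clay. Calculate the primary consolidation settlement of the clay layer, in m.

S_c ≈ 0.0225 m

Mid-depth of clay below the ground surface: z = 3.4 + 5/2 = 5.9 m.
Total vertical stress at mid-clay: σ_v = 19.6×3.4 + 17.8×2.5 = 111.14 kPa.
Pore pressure: u = 9.81×(5.9 − 0) = 57.879 kPa.
Initial effective stress: σ'_0 = σ_v − u = 111.14 − 57.879 = 53.261 kPa.
Stress increase at mid-clay by the 2:1 spreading method:
Δσ = qBL/((B+z)(L+z)) = 299×4.9×4.9/((4.9+5.9)(4.9+5.9)) = 61.548 kPa
Final effective stress: σ'_f = 53.261 + 61.548 = 114.81 kPa.
σ'_f = 114.81 ≤ σ'_p = 149 kPa, so the clay remains overconsolidated and only the recompression index applies:
S_c = C_r·H/(1+e₀)·log₁₀(σ'_f/σ'_0) = 0.029×5/2.15×log₁₀(114.81/53.261)
    = 0.067442 × 0.33357 = 0.0225 m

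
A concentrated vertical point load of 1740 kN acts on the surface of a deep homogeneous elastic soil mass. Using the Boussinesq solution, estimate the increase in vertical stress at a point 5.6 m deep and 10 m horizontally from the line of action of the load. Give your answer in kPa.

Boussinesq vertical stress below a point load on an elastic half-space:
Δσ_z = 3P/(2πz²) · [1 + (r/z)²]^(−5/2)
r/z = 10/5.6 = 1.7857; [1+(r/z)²]^(−5/2) = 0.027847.
Δσ_z = 3×1740/(2π×5.6²) × 0.027847 = 26.492 × 0.027847 = 0.7377 kPa

Δσ_z ≈ 0.738 kPa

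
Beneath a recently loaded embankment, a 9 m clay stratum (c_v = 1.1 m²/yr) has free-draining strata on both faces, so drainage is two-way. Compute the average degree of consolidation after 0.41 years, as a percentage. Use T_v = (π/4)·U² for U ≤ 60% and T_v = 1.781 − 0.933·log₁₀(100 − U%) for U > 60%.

U ≈ 16.8 %

Drainage path length: H_d = H/2 = 4.5 m (double drainage).
T_v = c_v·t/H_d² = 1.1×0.41/4.5² = 0.022272.
T_v = 0.022272 corresponds to the U ≤ 60% branch:
U = √(4T_v/π) = 0.1684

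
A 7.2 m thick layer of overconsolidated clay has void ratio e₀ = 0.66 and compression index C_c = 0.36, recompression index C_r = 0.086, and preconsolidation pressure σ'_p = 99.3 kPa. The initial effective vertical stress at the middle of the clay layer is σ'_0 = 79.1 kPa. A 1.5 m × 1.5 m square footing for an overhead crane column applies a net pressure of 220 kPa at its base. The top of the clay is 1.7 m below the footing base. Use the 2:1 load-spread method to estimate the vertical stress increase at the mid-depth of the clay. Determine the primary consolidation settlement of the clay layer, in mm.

S_c ≈ 20.6 mm

Mid-depth of clay below the footing base: z = 1.7 + 7.2/2 = 5.3 m.
Stress increase at mid-clay by the 2:1 spreading method:
Δσ = qBL/((B+z)(L+z)) = 220×1.5×1.5/((1.5+5.3)(1.5+5.3)) = 10.705 kPa
Final effective stress: σ'_f = 79.1 + 10.705 = 89.805 kPa.
σ'_f = 89.805 ≤ σ'_p = 99.3 kPa, so the clay remains overconsolidated and only the recompression index applies:
S_c = C_r·H/(1+e₀)·log₁₀(σ'_f/σ'_0) = 0.086×7.2/1.66×log₁₀(89.805/79.1)
    = 0.37301 × 0.055124 = 0.02056 m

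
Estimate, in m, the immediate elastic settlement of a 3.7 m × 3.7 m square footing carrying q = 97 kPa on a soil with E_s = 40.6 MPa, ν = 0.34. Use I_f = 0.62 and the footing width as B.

S_e ≈ 0.00485 m

Immediate (elastic) settlement: S_e = q·B·(1−ν²)/E_s · I_f.
E_s = 40.6 MPa = 40600 kPa.
S_e = 97 × 3.7 × (1 − 0.34²) / 40600 × 0.62
    = 97 × 3.7 × 0.8844 / 40600 × 0.62
    = 0.004847 m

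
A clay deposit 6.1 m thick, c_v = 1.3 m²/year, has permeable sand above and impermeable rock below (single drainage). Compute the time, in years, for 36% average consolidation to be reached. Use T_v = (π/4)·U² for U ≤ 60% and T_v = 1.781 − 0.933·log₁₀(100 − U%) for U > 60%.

Drainage path length: H_d = H = 6.1 m (single drainage).
U ≤ 60%: T_v = (π/4)·U² = (π/4)×0.36² = 0.10179.
t = T_v·H_d²/c_v = 0.10179×6.1²/1.3 = 2.914 years.

t ≈ 2.91 years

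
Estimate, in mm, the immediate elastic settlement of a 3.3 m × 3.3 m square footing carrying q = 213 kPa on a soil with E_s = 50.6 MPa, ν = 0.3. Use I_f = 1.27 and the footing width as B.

S_e ≈ 16.1 mm

Immediate (elastic) settlement: S_e = q·B·(1−ν²)/E_s · I_f.
E_s = 50.6 MPa = 50600 kPa.
S_e = 213 × 3.3 × (1 − 0.3²) / 50600 × 1.27
    = 213 × 3.3 × 0.91 / 50600 × 1.27
    = 0.01605 m = 16.05 mm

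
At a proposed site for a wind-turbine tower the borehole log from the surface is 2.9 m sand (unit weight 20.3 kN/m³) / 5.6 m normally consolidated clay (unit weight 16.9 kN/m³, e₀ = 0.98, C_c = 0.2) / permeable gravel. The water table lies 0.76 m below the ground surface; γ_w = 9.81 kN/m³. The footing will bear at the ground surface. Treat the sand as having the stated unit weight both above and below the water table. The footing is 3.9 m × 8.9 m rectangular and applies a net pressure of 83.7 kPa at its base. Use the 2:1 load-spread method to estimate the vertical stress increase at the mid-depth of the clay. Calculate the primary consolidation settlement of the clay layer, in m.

Mid-depth of clay below the ground surface: z = 2.9 + 5.6/2 = 5.7 m.
Total vertical stress at mid-clay: σ_v = 20.3×2.9 + 16.9×2.8 = 106.19 kPa.
Pore pressure: u = 9.81×(5.7 − 0.76) = 48.461 kPa.
Initial effective stress: σ'_0 = σ_v − u = 106.19 − 48.461 = 57.729 kPa.
Stress increase at mid-clay by the 2:1 spreading method:
Δσ = qBL/((B+z)(L+z)) = 83.7×3.9×8.9/((3.9+5.7)(8.9+5.7)) = 20.728 kPa
Final effective stress: σ'_f = σ'_0 + Δσ = 57.729 + 20.728 = 78.457 kPa.
Normally consolidated clay, so the full stress increment lies on the virgin compression line:
S_c = C_c·H/(1+e₀)·log₁₀(σ'_f/σ'_0) = 0.2×5.6/(1+0.98)×log₁₀(78.457/57.729)
    = 0.56566 × 0.13324 = 0.07537 m

S_c ≈ 0.0754 m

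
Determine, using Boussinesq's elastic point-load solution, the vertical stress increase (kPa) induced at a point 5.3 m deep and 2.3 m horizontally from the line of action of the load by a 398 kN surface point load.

Δσ_z ≈ 4.39 kPa

Boussinesq vertical stress below a point load on an elastic half-space:
Δσ_z = 3P/(2πz²) · [1 + (r/z)²]^(−5/2)
r/z = 2.3/5.3 = 0.43396; [1+(r/z)²]^(−5/2) = 0.64963.
Δσ_z = 3×398/(2π×5.3²) × 0.64963 = 6.7651 × 0.64963 = 4.395 kPa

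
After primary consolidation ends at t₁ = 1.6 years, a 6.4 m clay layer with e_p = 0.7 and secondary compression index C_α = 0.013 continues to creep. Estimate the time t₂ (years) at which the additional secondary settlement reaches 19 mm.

t₂ ≈ 3.91 years

S_s = C_α·H/(1+e_p)·log₁₀(t₂/t₁) ⇒ log₁₀(t₂/t₁) = S_s·(1+e_p)/(C_α·H).
log₁₀(t₂/t₁) = 0.019 × (1+0.7) / (0.013×6.4) = 0.3882
t₂ = t₁ × 10^0.3882 = 1.6 × 2.445 = 3.911 years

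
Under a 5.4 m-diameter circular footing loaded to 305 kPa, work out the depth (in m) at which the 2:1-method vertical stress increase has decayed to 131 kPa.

2:1 spreading — at depth z the loaded area has grown by z in each plan dimension:
qD²/(D+z)² = Δσ_z ⇒ z = D(√(q/Δσ_z) − 1) = 5.4×(√(305/131) − 1) = 2.84 m

z ≈ 2.84 m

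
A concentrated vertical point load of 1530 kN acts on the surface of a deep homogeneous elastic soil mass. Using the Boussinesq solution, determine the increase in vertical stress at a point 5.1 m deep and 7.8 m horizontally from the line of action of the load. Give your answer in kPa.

Δσ_z ≈ 1.38 kPa

Boussinesq vertical stress below a point load on an elastic half-space:
Δσ_z = 3P/(2πz²) · [1 + (r/z)²]^(−5/2)
r/z = 7.8/5.1 = 1.5294; [1+(r/z)²]^(−5/2) = 0.049082.
Δσ_z = 3×1530/(2π×5.1²) × 0.049082 = 28.086 × 0.049082 = 1.379 kPa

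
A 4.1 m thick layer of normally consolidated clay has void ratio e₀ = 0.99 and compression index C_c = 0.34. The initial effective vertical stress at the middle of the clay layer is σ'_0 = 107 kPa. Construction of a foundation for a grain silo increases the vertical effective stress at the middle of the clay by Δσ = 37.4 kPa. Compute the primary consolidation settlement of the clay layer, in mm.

S_c ≈ 91.2 mm

Final effective stress: σ'_f = σ'_0 + Δσ = 107 + 37.4 = 144.4 kPa.
Normally consolidated clay, so the full stress increment lies on the virgin compression line:
S_c = C_c·H/(1+e₀)·log₁₀(σ'_f/σ'_0) = 0.34×4.1/(1+0.99)×log₁₀(144.4/107)
    = 0.7005 × 0.13018 = 0.09119 m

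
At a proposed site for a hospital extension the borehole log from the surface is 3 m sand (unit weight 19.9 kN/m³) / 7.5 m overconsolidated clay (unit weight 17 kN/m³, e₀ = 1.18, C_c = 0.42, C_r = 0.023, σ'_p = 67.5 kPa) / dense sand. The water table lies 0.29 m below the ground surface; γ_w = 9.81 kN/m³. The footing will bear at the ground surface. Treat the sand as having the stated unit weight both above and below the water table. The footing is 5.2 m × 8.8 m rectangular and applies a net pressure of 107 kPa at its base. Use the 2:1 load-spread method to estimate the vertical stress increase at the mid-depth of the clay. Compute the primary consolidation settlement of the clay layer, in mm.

S_c ≈ 159 mm

Mid-depth of clay below the ground surface: z = 3 + 7.5/2 = 6.75 m.
Total vertical stress at mid-clay: σ_v = 19.9×3 + 17×3.75 = 123.45 kPa.
Pore pressure: u = 9.81×(6.75 − 0.29) = 63.373 kPa.
Initial effective stress: σ'_0 = σ_v − u = 123.45 − 63.373 = 60.077 kPa.
Stress increase at mid-clay by the 2:1 spreading method:
Δσ = qBL/((B+z)(L+z)) = 107×5.2×8.8/((5.2+6.75)(8.8+6.75)) = 26.349 kPa
Final effective stress: σ'_f = 60.077 + 26.349 = 86.426 kPa.
σ'_f = 86.426 > σ'_p = 67.5 kPa, so the stress path crosses the preconsolidation pressure — recompression up to σ'_p, then virgin compression beyond:
S_c = H/(1+e₀)·[C_r·log₁₀(σ'_p/σ'_0) + C_c·log₁₀(σ'_f/σ'_p)]
    = 7.5/2.18 × [0.023×log₁₀(67.5/60.077) + 0.42×log₁₀(86.426/67.5)]
    = 3.4404 × [0.0011637 + 0.045083] = 0.1591 m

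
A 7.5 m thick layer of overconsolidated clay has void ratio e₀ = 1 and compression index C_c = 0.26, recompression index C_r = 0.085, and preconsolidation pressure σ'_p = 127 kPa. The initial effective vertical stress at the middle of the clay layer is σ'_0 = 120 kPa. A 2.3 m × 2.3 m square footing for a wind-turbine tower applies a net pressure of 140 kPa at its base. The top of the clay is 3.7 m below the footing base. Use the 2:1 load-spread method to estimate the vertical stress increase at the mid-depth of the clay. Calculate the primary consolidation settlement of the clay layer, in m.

Mid-depth of clay below the footing base: z = 3.7 + 7.5/2 = 7.45 m.
Stress increase at mid-clay by the 2:1 spreading method:
Δσ = qBL/((B+z)(L+z)) = 140×2.3×2.3/((2.3+7.45)(2.3+7.45)) = 7.7907 kPa
Final effective stress: σ'_f = 120 + 7.7907 = 127.79 kPa.
σ'_f = 127.79 > σ'_p = 127 kPa, so the stress path crosses the preconsolidation pressure — recompression up to σ'_p, then virgin compression beyond:
S_c = H/(1+e₀)·[C_r·log₁₀(σ'_p/σ'_0) + C_c·log₁₀(σ'_f/σ'_p)]
    = 7.5/2 × [0.085×log₁₀(127/120) + 0.26×log₁₀(127.79/127)]
    = 3.75 × [0.0020929 + 0.00070022] = 0.01047 m

S_c ≈ 0.0105 m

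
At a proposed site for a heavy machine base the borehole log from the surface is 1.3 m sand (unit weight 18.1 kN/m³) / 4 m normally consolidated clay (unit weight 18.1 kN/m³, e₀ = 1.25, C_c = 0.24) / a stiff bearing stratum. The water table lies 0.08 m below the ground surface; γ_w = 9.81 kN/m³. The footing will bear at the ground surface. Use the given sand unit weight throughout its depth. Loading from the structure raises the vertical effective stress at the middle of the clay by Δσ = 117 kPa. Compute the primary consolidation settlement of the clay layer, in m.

S_c ≈ 0.304 m

Mid-depth of clay below the ground surface: z = 1.3 + 4/2 = 3.3 m.
Total vertical stress at mid-clay: σ_v = 18.1×1.3 + 18.1×2 = 59.73 kPa.
Pore pressure: u = 9.81×(3.3 − 0.08) = 31.588 kPa.
Initial effective stress: σ'_0 = σ_v − u = 59.73 − 31.588 = 28.142 kPa.
Final effective stress: σ'_f = σ'_0 + Δσ = 28.142 + 117 = 145.14 kPa.
Normally consolidated clay, so the full stress increment lies on the virgin compression line:
S_c = C_c·H/(1+e₀)·log₁₀(σ'_f/σ'_0) = 0.24×4/(1+1.25)×log₁₀(145.14/28.142)
    = 0.42667 × 0.71243 = 0.304 m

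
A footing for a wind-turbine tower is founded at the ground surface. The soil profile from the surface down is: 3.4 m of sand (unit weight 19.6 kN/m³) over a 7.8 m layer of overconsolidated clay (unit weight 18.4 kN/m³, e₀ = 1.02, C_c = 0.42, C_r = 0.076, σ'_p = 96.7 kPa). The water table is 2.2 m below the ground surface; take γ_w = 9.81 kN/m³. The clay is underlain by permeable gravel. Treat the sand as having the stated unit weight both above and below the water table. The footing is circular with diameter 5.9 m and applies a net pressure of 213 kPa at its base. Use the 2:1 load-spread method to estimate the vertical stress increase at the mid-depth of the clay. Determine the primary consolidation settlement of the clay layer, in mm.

S_c ≈ 225 mm

Mid-depth of clay below the ground surface: z = 3.4 + 7.8/2 = 7.3 m.
Total vertical stress at mid-clay: σ_v = 19.6×3.4 + 18.4×3.9 = 138.4 kPa.
Pore pressure: u = 9.81×(7.3 − 2.2) = 50.031 kPa.
Initial effective stress: σ'_0 = σ_v − u = 138.4 − 50.031 = 88.369 kPa.
Stress increase at mid-clay by the 2:1 spreading method:
Δσ ≈ qD²/(D+z)² = 213×5.9²/(5.9+7.3)² = 42.554 kPa
Final effective stress: σ'_f = 88.369 + 42.554 = 130.92 kPa.
σ'_f = 130.92 > σ'_p = 96.7 kPa, so the stress path crosses the preconsolidation pressure — recompression up to σ'_p, then virgin compression beyond:
S_c = H/(1+e₀)·[C_r·log₁₀(σ'_p/σ'_0) + C_c·log₁₀(σ'_f/σ'_p)]
    = 7.8/2.02 × [0.076×log₁₀(96.7/88.369) + 0.42×log₁₀(130.92/96.7)]
    = 3.8614 × [0.0029736 + 0.055263] = 0.2249 m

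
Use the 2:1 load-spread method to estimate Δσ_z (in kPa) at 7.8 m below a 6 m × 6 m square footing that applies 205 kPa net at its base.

By the 2:1 method the load spreads at 1 horizontal : 2 vertical, so at depth z the loaded area has grown by z in each plan dimension:
Δσ = qBL/((B+z)(L+z)) = 205×6×6/((6+7.8)(6+7.8)) = 38.752 kPa

Δσ_z ≈ 38.8 kPa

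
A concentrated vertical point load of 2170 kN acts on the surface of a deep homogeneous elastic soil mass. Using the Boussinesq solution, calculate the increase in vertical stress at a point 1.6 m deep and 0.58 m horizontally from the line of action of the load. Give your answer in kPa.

Δσ_z ≈ 297 kPa

Boussinesq vertical stress below a point load on an elastic half-space:
Δσ_z = 3P/(2πz²) · [1 + (r/z)²]^(−5/2)
r/z = 0.58/1.6 = 0.3625; [1+(r/z)²]^(−5/2) = 0.73444.
Δσ_z = 3×2170/(2π×1.6²) × 0.73444 = 404.73 × 0.73444 = 297.2 kPa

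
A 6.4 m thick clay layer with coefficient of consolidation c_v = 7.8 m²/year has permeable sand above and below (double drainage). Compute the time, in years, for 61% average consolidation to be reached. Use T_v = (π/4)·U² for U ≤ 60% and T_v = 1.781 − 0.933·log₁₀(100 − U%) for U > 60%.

Drainage path length: H_d = H/2 = 3.2 m (double drainage).
U > 60%: T_v = 1.781 − 0.933·log₁₀(100 − 61) = 0.29654.
t = T_v·H_d²/c_v = 0.29654×3.2²/7.8 = 0.3893 years.

t ≈ 0.389 years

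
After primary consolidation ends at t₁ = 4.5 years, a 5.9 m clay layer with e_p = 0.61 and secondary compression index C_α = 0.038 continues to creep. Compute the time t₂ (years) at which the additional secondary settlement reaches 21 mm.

S_s = C_α·H/(1+e_p)·log₁₀(t₂/t₁) ⇒ log₁₀(t₂/t₁) = S_s·(1+e_p)/(C_α·H).
log₁₀(t₂/t₁) = 0.021 × (1+0.61) / (0.038×5.9) = 0.1508
t₂ = t₁ × 10^0.1508 = 4.5 × 1.415 = 6.368 years

t₂ ≈ 6.37 years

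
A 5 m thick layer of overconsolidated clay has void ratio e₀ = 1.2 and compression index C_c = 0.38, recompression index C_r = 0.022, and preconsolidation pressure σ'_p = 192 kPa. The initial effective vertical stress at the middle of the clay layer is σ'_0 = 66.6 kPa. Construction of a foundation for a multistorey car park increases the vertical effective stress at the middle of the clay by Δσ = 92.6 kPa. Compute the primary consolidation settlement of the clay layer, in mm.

Final effective stress: σ'_f = 66.6 + 92.6 = 159.2 kPa.
σ'_f = 159.2 ≤ σ'_p = 192 kPa, so the clay remains overconsolidated and only the recompression index applies:
S_c = C_r·H/(1+e₀)·log₁₀(σ'_f/σ'_0) = 0.022×5/2.2×log₁₀(159.2/66.6)
    = 0.049999 × 0.37847 = 0.01892 m

S_c ≈ 18.9 mm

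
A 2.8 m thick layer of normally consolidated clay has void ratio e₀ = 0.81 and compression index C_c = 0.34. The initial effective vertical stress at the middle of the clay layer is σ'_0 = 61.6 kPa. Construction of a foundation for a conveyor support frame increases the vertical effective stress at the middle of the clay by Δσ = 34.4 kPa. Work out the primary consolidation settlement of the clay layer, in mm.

S_c ≈ 101 mm

Final effective stress: σ'_f = σ'_0 + Δσ = 61.6 + 34.4 = 96 kPa.
Normally consolidated clay, so the full stress increment lies on the virgin compression line:
S_c = C_c·H/(1+e₀)·log₁₀(σ'_f/σ'_0) = 0.34×2.8/(1+0.81)×log₁₀(96/61.6)
    = 0.52597 × 0.19269 = 0.1013 m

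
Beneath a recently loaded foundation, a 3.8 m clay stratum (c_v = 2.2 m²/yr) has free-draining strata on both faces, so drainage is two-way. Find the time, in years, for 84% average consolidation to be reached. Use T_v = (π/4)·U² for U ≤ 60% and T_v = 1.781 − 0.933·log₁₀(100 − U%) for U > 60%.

Drainage path length: H_d = H/2 = 1.9 m (double drainage).
U > 60%: T_v = 1.781 − 0.933·log₁₀(100 − 84) = 0.65756.
t = T_v·H_d²/c_v = 0.65756×1.9²/2.2 = 1.079 years.

t ≈ 1.08 years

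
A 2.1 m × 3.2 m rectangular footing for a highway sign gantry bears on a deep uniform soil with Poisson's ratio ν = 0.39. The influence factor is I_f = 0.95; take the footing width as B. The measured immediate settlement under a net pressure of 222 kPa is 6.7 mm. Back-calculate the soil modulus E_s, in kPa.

S_e = q·B·(1−ν²)/E_s · I_f  ⇒  E_s = q·B·(1−ν²)·I_f / S_e.
E_s = 222 × 2.1 × 0.8479 × 0.95 / 0.0067 = 56050 kPa

E_s ≈ 56000 kPa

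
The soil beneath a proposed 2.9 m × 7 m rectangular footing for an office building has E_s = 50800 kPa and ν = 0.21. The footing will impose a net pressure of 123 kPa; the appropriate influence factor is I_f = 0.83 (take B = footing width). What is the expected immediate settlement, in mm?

Immediate (elastic) settlement: S_e = q·B·(1−ν²)/E_s · I_f.
S_e = 123 × 2.9 × (1 − 0.21²) / 50800 × 0.83
    = 123 × 2.9 × 0.9559 / 50800 × 0.83
    = 0.005571 m = 5.571 mm

S_e ≈ 5.57 mm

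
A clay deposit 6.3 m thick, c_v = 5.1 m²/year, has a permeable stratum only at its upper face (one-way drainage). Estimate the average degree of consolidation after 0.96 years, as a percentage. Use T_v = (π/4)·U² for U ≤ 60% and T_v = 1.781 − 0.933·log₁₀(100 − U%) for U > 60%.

U ≈ 39.6 %

Drainage path length: H_d = H = 6.3 m (single drainage).
T_v = c_v·t/H_d² = 5.1×0.96/6.3² = 0.12336.
T_v = 0.12336 corresponds to the U ≤ 60% branch:
U = √(4T_v/π) = 0.3963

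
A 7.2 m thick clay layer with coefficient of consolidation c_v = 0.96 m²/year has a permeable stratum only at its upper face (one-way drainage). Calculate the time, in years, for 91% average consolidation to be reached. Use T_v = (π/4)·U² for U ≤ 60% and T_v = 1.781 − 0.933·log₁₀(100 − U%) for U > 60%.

t ≈ 48.1 years

Drainage path length: H_d = H = 7.2 m (single drainage).
U > 60%: T_v = 1.781 − 0.933·log₁₀(100 − 91) = 0.89069.
t = T_v·H_d²/c_v = 0.89069×7.2²/0.96 = 48.1 years.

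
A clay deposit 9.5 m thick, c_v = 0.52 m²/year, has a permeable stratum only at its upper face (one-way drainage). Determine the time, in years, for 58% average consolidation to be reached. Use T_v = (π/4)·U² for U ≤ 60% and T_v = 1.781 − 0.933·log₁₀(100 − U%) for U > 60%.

Drainage path length: H_d = H = 9.5 m (single drainage).
U ≤ 60%: T_v = (π/4)·U² = (π/4)×0.58² = 0.26421.
t = T_v·H_d²/c_v = 0.26421×9.5²/0.52 = 45.86 years.

t ≈ 45.9 years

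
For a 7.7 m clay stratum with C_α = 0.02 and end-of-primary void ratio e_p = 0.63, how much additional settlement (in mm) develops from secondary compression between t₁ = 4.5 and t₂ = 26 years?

S_s ≈ 72 mm

Secondary compression: S_s = C_α·H/(1+e_p)·log₁₀(t₂/t₁)
S_s = 0.02×7.7/(1+0.63)×log₁₀(26/4.5)
    = 0.09448 × 0.7618 = 0.07197 m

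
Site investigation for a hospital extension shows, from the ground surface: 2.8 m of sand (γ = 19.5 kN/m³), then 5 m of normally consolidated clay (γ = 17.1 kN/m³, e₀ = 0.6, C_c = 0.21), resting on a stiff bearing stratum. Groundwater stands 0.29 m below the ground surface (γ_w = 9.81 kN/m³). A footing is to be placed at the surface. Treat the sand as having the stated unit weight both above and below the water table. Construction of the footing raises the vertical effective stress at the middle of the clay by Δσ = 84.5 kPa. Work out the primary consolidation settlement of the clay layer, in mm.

Mid-depth of clay below the ground surface: z = 2.8 + 5/2 = 5.3 m.
Total vertical stress at mid-clay: σ_v = 19.5×2.8 + 17.1×2.5 = 97.35 kPa.
Pore pressure: u = 9.81×(5.3 − 0.29) = 49.148 kPa.
Initial effective stress: σ'_0 = σ_v − u = 97.35 − 49.148 = 48.202 kPa.
Final effective stress: σ'_f = σ'_0 + Δσ = 48.202 + 84.5 = 132.7 kPa.
Normally consolidated clay, so the full stress increment lies on the virgin compression line:
S_c = C_c·H/(1+e₀)·log₁₀(σ'_f/σ'_0) = 0.21×5/(1+0.6)×log₁₀(132.7/48.202)
    = 0.65625 × 0.43981 = 0.2886 m

S_c ≈ 289 mm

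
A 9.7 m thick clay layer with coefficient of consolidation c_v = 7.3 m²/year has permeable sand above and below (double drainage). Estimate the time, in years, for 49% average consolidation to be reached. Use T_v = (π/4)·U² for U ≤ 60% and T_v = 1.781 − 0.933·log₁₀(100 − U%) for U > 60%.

Drainage path length: H_d = H/2 = 4.85 m (double drainage).
U ≤ 60%: T_v = (π/4)·U² = (π/4)×0.49² = 0.18857.
t = T_v·H_d²/c_v = 0.18857×4.85²/7.3 = 0.6076 years.

t ≈ 0.608 years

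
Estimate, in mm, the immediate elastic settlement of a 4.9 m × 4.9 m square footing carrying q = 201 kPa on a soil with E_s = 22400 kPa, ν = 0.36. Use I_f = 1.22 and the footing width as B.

Immediate (elastic) settlement: S_e = q·B·(1−ν²)/E_s · I_f.
S_e = 201 × 4.9 × (1 − 0.36²) / 22400 × 1.22
    = 201 × 4.9 × 0.8704 / 22400 × 1.22
    = 0.04669 m = 46.69 mm

S_e ≈ 46.7 mm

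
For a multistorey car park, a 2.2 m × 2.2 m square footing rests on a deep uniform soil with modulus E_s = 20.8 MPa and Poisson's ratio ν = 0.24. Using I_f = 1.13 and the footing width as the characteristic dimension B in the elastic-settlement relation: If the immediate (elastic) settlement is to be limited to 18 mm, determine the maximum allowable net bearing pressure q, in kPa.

q ≈ 160 kPa

E_s = 20.8 MPa = 20800 kPa.
S_e = q·B·(1−ν²)/E_s · I_f  ⇒  q = S_e·E_s / (B·(1−ν²)·I_f).
q = 0.018 × 20800 / (2.2 × 0.9424 × 1.13) = 159.8 kPa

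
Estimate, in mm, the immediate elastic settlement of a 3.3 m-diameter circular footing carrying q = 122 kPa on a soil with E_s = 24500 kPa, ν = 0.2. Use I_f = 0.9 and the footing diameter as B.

S_e ≈ 14.2 mm

Immediate (elastic) settlement: S_e = q·B·(1−ν²)/E_s · I_f.
S_e = 122 × 3.3 × (1 − 0.2²) / 24500 × 0.9
    = 122 × 3.3 × 0.96 / 24500 × 0.9
    = 0.0142 m = 14.2 mm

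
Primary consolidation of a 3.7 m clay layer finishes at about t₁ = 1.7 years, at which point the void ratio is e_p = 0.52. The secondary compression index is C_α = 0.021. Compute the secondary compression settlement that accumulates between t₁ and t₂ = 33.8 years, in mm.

S_s ≈ 66.4 mm

Secondary compression: S_s = C_α·H/(1+e_p)·log₁₀(t₂/t₁)
S_s = 0.021×3.7/(1+0.52)×log₁₀(33.8/1.7)
    = 0.05112 × 1.298 = 0.06638 m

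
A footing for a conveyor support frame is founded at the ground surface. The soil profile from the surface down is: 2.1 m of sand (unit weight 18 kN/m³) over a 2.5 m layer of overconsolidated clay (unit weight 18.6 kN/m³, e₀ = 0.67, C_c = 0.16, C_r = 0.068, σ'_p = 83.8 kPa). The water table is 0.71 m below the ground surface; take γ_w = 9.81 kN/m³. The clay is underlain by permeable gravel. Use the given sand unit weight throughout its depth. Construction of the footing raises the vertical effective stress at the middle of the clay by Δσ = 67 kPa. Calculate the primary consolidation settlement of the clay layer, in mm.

S_c ≈ 59 mm

Mid-depth of clay below the ground surface: z = 2.1 + 2.5/2 = 3.35 m.
Total vertical stress at mid-clay: σ_v = 18×2.1 + 18.6×1.25 = 61.05 kPa.
Pore pressure: u = 9.81×(3.35 − 0.71) = 25.898 kPa.
Initial effective stress: σ'_0 = σ_v − u = 61.05 − 25.898 = 35.152 kPa.
Final effective stress: σ'_f = 35.152 + 67 = 102.15 kPa.
σ'_f = 102.15 > σ'_p = 83.8 kPa, so the stress path crosses the preconsolidation pressure — recompression up to σ'_p, then virgin compression beyond:
S_c = H/(1+e₀)·[C_r·log₁₀(σ'_p/σ'_0) + C_c·log₁₀(σ'_f/σ'_p)]
    = 2.5/1.67 × [0.068×log₁₀(83.8/35.152) + 0.16×log₁₀(102.15/83.8)]
    = 1.497 × [0.025656 + 0.013759] = 0.059 m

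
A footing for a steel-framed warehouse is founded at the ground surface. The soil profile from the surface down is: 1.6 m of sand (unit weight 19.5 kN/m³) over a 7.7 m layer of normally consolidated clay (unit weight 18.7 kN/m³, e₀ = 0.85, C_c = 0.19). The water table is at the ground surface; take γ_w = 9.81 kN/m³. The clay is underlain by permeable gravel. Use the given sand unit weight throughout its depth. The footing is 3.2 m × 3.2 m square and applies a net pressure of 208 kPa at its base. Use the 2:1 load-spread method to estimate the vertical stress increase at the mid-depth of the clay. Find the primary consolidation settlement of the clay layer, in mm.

Mid-depth of clay below the ground surface: z = 1.6 + 7.7/2 = 5.45 m.
Total vertical stress at mid-clay: σ_v = 19.5×1.6 + 18.7×3.85 = 103.2 kPa.
Pore pressure: u = 9.81×(5.45 − 0) = 53.465 kPa.
Initial effective stress: σ'_0 = σ_v − u = 103.2 − 53.465 = 49.735 kPa.
Stress increase at mid-clay by the 2:1 spreading method:
Δσ = qBL/((B+z)(L+z)) = 208×3.2×3.2/((3.2+5.45)(3.2+5.45)) = 28.466 kPa
Final effective stress: σ'_f = σ'_0 + Δσ = 49.735 + 28.466 = 78.201 kPa.
Normally consolidated clay, so the full stress increment lies on the virgin compression line:
S_c = C_c·H/(1+e₀)·log₁₀(σ'_f/σ'_0) = 0.19×7.7/(1+0.85)×log₁₀(78.201/49.735)
    = 0.79081 × 0.19655 = 0.1554 m

S_c ≈ 155 mm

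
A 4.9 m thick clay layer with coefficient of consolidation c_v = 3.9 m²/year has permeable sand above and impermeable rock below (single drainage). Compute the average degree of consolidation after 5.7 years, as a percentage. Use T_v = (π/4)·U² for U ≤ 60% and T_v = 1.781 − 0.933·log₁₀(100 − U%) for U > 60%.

U ≈ 91.7 %

Drainage path length: H_d = H = 4.9 m (single drainage).
T_v = c_v·t/H_d² = 3.9×5.7/4.9² = 0.92586.
T_v = 0.92586 corresponds to the U > 60% branch:
U = 1 − 10^((1.781 − T_v)/0.933)/100 = 0.9175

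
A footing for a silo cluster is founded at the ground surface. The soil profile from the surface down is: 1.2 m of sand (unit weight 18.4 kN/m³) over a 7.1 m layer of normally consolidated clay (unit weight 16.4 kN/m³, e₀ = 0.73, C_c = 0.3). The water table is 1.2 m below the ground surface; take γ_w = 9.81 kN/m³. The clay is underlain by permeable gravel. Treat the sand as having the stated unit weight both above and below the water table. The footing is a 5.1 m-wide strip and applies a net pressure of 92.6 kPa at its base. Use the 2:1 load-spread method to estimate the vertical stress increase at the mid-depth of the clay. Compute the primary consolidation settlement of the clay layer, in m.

S_c ≈ 0.385 m

Mid-depth of clay below the ground surface: z = 1.2 + 7.1/2 = 4.75 m.
Total vertical stress at mid-clay: σ_v = 18.4×1.2 + 16.4×3.55 = 80.3 kPa.
Pore pressure: u = 9.81×(4.75 − 1.2) = 34.825 kPa.
Initial effective stress: σ'_0 = σ_v − u = 80.3 − 34.825 = 45.475 kPa.
Stress increase at mid-clay by the 2:1 spreading method:
Δσ = qB/(B+z) = 92.6×5.1/(5.1+4.75) = 47.945 kPa
Final effective stress: σ'_f = σ'_0 + Δσ = 45.475 + 47.945 = 93.42 kPa.
Normally consolidated clay, so the full stress increment lies on the virgin compression line:
S_c = C_c·H/(1+e₀)·log₁₀(σ'_f/σ'_0) = 0.3×7.1/(1+0.73)×log₁₀(93.42/45.475)
    = 1.2312 × 0.31267 = 0.385 m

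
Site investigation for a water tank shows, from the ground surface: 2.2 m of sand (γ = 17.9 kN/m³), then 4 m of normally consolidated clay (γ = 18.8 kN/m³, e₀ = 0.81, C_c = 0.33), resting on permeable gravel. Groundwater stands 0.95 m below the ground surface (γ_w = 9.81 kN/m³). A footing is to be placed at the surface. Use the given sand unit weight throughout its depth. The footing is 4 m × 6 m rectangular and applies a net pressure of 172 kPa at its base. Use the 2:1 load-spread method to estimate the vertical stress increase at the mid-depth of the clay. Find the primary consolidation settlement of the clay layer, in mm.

Mid-depth of clay below the ground surface: z = 2.2 + 4/2 = 4.2 m.
Total vertical stress at mid-clay: σ_v = 17.9×2.2 + 18.8×2 = 76.98 kPa.
Pore pressure: u = 9.81×(4.2 − 0.95) = 31.883 kPa.
Initial effective stress: σ'_0 = σ_v − u = 76.98 − 31.883 = 45.097 kPa.
Stress increase at mid-clay by the 2:1 spreading method:
Δσ = qBL/((B+z)(L+z)) = 172×4×6/((4+4.2)(6+4.2)) = 49.354 kPa
Final effective stress: σ'_f = σ'_0 + Δσ = 45.097 + 49.354 = 94.451 kPa.
Normally consolidated clay, so the full stress increment lies on the virgin compression line:
S_c = C_c·H/(1+e₀)·log₁₀(σ'_f/σ'_0) = 0.33×4/(1+0.81)×log₁₀(94.451/45.097)
    = 0.72928 × 0.32106 = 0.2341 m

S_c ≈ 234 mm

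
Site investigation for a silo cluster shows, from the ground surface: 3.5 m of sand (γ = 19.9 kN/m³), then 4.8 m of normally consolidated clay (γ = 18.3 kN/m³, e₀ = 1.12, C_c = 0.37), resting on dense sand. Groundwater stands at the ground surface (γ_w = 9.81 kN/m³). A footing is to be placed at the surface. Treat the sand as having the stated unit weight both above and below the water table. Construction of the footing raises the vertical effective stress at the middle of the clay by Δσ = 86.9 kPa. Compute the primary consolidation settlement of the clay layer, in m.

S_c ≈ 0.342 m

Mid-depth of clay below the ground surface: z = 3.5 + 4.8/2 = 5.9 m.
Total vertical stress at mid-clay: σ_v = 19.9×3.5 + 18.3×2.4 = 113.57 kPa.
Pore pressure: u = 9.81×(5.9 − 0) = 57.879 kPa.
Initial effective stress: σ'_0 = σ_v − u = 113.57 − 57.879 = 55.691 kPa.
Final effective stress: σ'_f = σ'_0 + Δσ = 55.691 + 86.9 = 142.59 kPa.
Normally consolidated clay, so the full stress increment lies on the virgin compression line:
S_c = C_c·H/(1+e₀)·log₁₀(σ'_f/σ'_0) = 0.37×4.8/(1+1.12)×log₁₀(142.59/55.691)
    = 0.83774 × 0.4083 = 0.342 m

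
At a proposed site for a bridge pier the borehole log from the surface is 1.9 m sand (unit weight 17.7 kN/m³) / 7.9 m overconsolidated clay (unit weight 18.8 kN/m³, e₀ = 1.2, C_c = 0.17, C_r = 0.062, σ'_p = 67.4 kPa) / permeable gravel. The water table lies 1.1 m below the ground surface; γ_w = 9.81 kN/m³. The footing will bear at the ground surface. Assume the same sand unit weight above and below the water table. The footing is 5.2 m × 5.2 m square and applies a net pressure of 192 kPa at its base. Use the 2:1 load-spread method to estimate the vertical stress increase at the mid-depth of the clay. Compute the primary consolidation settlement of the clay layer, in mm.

S_c ≈ 124 mm

Mid-depth of clay below the ground surface: z = 1.9 + 7.9/2 = 5.85 m.
Total vertical stress at mid-clay: σ_v = 17.7×1.9 + 18.8×3.95 = 107.89 kPa.
Pore pressure: u = 9.81×(5.85 − 1.1) = 46.598 kPa.
Initial effective stress: σ'_0 = σ_v − u = 107.89 − 46.598 = 61.292 kPa.
Stress increase at mid-clay by the 2:1 spreading method:
Δσ = qBL/((B+z)(L+z)) = 192×5.2×5.2/((5.2+5.85)(5.2+5.85)) = 42.519 kPa
Final effective stress: σ'_f = 61.292 + 42.519 = 103.81 kPa.
σ'_f = 103.81 > σ'_p = 67.4 kPa, so the stress path crosses the preconsolidation pressure — recompression up to σ'_p, then virgin compression beyond:
S_c = H/(1+e₀)·[C_r·log₁₀(σ'_p/σ'_0) + C_c·log₁₀(σ'_f/σ'_p)]
    = 7.9/2.2 × [0.062×log₁₀(67.4/61.292) + 0.17×log₁₀(103.81/67.4)]
    = 3.5909 × [0.0025579 + 0.031888] = 0.1237 m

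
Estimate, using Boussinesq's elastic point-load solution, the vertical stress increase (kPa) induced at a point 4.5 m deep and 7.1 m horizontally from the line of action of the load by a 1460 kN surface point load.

Boussinesq vertical stress below a point load on an elastic half-space:
Δσ_z = 3P/(2πz²) · [1 + (r/z)²]^(−5/2)
r/z = 7.1/4.5 = 1.5778; [1+(r/z)²]^(−5/2) = 0.043967.
Δσ_z = 3×1460/(2π×4.5²) × 0.043967 = 34.425 × 0.043967 = 1.514 kPa

Δσ_z ≈ 1.51 kPa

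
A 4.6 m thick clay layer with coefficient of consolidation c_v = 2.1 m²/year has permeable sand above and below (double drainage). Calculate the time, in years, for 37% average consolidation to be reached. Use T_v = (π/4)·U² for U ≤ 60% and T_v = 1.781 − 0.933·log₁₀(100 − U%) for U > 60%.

Drainage path length: H_d = H/2 = 2.3 m (double drainage).
U ≤ 60%: T_v = (π/4)·U² = (π/4)×0.37² = 0.10752.
t = T_v·H_d²/c_v = 0.10752×2.3²/2.1 = 0.2708 years.

t ≈ 0.271 years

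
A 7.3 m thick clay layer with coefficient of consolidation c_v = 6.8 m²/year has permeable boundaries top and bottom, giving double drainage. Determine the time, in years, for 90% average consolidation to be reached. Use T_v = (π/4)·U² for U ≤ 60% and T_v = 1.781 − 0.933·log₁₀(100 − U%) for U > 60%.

Drainage path length: H_d = H/2 = 3.65 m (double drainage).
U > 60%: T_v = 1.781 − 0.933·log₁₀(100 − 90) = 0.848.
t = T_v·H_d²/c_v = 0.848×3.65²/6.8 = 1.661 years.

t ≈ 1.66 years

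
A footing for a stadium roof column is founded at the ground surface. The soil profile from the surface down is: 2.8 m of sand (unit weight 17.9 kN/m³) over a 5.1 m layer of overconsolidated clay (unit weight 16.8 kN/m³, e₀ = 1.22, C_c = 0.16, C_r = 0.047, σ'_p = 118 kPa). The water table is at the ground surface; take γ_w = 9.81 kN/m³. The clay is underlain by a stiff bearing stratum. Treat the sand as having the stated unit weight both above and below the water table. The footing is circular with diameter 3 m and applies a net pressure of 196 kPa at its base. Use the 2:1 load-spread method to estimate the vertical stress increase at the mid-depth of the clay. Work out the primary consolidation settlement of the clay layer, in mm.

S_c ≈ 22.8 mm

Mid-depth of clay below the ground surface: z = 2.8 + 5.1/2 = 5.35 m.
Total vertical stress at mid-clay: σ_v = 17.9×2.8 + 16.8×2.55 = 92.96 kPa.
Pore pressure: u = 9.81×(5.35 − 0) = 52.483 kPa.
Initial effective stress: σ'_0 = σ_v − u = 92.96 − 52.483 = 40.477 kPa.
Stress increase at mid-clay by the 2:1 spreading method:
Δσ ≈ qD²/(D+z)² = 196×3²/(3+5.35)² = 25.3 kPa
Final effective stress: σ'_f = 40.477 + 25.3 = 65.777 kPa.
σ'_f = 65.777 ≤ σ'_p = 118 kPa, so the clay remains overconsolidated and only the recompression index applies:
S_c = C_r·H/(1+e₀)·log₁₀(σ'_f/σ'_0) = 0.047×5.1/2.22×log₁₀(65.777/40.477)
    = 0.10797 × 0.21087 = 0.02277 m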